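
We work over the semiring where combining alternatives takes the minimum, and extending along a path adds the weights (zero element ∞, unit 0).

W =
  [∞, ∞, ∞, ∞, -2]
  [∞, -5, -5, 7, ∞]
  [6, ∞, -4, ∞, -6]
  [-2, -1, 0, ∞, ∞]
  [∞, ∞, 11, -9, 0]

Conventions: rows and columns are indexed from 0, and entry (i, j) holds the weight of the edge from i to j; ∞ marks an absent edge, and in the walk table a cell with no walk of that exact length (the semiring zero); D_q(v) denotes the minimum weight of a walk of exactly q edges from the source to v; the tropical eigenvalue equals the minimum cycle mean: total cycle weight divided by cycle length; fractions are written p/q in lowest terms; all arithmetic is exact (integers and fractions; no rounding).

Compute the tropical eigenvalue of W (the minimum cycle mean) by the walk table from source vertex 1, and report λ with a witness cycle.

q=0: [∞, 0, ∞, ∞, ∞]
q=1: [∞, -5, -5, 7, ∞]
q=2: [1, -10, -10, 2, -11]
q=3: [-4, -15, -15, -20, -16]
q=4: [-22, -21, -20, -25, -21]
q=5: [-27, -26, -26, -30, -26]
Optimal cycle mean attained by: cycle 1->2->4->3->1, total (-5) + (-6) + (-9) + (-1), length 4.
Answer: λ = -21/4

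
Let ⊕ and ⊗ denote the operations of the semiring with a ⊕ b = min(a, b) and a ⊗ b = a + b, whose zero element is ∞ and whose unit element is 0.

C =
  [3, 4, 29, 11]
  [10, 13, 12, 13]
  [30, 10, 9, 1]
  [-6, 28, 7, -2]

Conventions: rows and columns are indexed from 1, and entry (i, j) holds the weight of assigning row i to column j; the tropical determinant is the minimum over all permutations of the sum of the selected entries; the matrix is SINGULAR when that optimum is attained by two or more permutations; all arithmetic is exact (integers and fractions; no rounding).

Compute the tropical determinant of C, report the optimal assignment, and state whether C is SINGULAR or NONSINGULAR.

σ = (1, 2, 3, 4): 3 + 13 + 9 + (-2) = 23
σ = (1, 2, 4, 3): 3 + 13 + 1 + 7 = 24
σ = (1, 3, 2, 4): 3 + 12 + 10 + (-2) = 23
σ = (1, 3, 4, 2): 3 + 12 + 1 + 28 = 44
σ = (1, 4, 2, 3): 3 + 13 + 10 + 7 = 33
σ = (1, 4, 3, 2): 3 + 13 + 9 + 28 = 53
σ = (2, 1, 3, 4): 4 + 10 + 9 + (-2) = 21
σ = (2, 1, 4, 3): 4 + 10 + 1 + 7 = 22
σ = (2, 3, 1, 4): 4 + 12 + 30 + (-2) = 44
σ = (2, 3, 4, 1): 4 + 12 + 1 + (-6) = 11
σ = (2, 4, 1, 3): 4 + 13 + 30 + 7 = 54
σ = (2, 4, 3, 1): 4 + 13 + 9 + (-6) = 20
σ = (3, 1, 2, 4): 29 + 10 + 10 + (-2) = 47
σ = (3, 1, 4, 2): 29 + 10 + 1 + 28 = 68
σ = (3, 2, 1, 4): 29 + 13 + 30 + (-2) = 70
σ = (3, 2, 4, 1): 29 + 13 + 1 + (-6) = 37
σ = (3, 4, 1, 2): 29 + 13 + 30 + 28 = 100
σ = (3, 4, 2, 1): 29 + 13 + 10 + (-6) = 46
σ = (4, 1, 2, 3): 11 + 10 + 10 + 7 = 38
σ = (4, 1, 3, 2): 11 + 10 + 9 + 28 = 58
σ = (4, 2, 1, 3): 11 + 13 + 30 + 7 = 61
σ = (4, 2, 3, 1): 11 + 13 + 9 + (-6) = 27
σ = (4, 3, 1, 2): 11 + 12 + 30 + 28 = 81
σ = (4, 3, 2, 1): 11 + 12 + 10 + (-6) = 27
Optimal value attained by: σ = (2, 3, 4, 1).
Answer: det⊕(C) = 11; verdict: NONSINGULAR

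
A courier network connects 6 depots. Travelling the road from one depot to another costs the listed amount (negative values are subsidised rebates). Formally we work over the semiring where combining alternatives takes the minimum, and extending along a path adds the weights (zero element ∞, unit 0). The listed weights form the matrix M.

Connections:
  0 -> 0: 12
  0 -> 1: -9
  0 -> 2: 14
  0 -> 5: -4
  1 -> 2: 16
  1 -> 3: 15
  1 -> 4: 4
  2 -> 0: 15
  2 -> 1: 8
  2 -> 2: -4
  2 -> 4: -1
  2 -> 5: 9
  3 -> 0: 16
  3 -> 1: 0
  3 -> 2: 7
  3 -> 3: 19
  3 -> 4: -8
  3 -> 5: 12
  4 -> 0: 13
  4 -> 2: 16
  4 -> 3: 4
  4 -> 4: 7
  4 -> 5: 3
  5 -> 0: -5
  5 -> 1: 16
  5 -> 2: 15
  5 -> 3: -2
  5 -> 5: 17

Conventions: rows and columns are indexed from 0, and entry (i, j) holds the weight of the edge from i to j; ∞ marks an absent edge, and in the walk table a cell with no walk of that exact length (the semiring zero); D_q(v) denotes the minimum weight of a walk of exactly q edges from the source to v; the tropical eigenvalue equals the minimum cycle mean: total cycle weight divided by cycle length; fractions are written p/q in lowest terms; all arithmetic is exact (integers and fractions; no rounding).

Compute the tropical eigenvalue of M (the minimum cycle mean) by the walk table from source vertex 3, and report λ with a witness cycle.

q=0: [∞, ∞, ∞, 0, ∞, ∞]
q=1: [16, 0, 7, 19, -8, 12]
q=2: [5, 7, 3, -4, -1, -5]
q=3: [-10, -4, -1, -7, -12, 1]
q=4: [-4, -19, -5, -8, -15, -14]
q=5: [-19, -13, -9, -16, -16, -12]
q=6: [-17, -28, -13, -14, -24, -23]
Optimal cycle mean attained by: cycle 0->5->0, total (-4) + (-5), length 2.
Answer: λ = -9/2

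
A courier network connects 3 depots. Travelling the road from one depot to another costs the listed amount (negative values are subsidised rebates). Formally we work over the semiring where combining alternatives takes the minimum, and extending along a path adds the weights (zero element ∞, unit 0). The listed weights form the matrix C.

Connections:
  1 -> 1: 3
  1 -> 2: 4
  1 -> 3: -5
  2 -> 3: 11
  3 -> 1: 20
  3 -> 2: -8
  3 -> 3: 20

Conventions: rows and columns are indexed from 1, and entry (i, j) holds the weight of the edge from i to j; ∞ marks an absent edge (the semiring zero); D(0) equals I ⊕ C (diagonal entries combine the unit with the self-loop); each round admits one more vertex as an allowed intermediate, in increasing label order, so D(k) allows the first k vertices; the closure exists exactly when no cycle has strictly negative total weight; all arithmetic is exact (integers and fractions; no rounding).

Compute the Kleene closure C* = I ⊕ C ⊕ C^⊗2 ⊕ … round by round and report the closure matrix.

D(0):
  [0, 4, -5]
  [∞, 0, 11]
  [20, -8, 0]
D(1):
  [0, 4, -5]
  [∞, 0, 11]
  [20, -8, 0]
D(2):
  [0, 4, -5]
  [∞, 0, 11]
  [20, -8, 0]
D(3):
  [0, -13, -5]
  [31, 0, 11]
  [20, -8, 0]
Answer: C* = [[0, -13, -5], [31, 0, 11], [20, -8, 0]]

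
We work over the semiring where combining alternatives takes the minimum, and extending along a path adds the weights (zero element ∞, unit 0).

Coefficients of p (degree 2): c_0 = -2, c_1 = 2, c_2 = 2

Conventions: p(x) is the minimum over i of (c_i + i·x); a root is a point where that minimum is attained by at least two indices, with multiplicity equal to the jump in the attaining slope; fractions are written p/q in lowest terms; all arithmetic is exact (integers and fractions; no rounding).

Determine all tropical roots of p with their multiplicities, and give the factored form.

hull edge (i=0, c=-2) to (i=2, c=2): slope 2, span 2
Factored form: p(x) = 2 ⊗ (x ⊕ (-2)) ⊗ (x ⊕ (-2))
Answer: roots = -2 (mult 2)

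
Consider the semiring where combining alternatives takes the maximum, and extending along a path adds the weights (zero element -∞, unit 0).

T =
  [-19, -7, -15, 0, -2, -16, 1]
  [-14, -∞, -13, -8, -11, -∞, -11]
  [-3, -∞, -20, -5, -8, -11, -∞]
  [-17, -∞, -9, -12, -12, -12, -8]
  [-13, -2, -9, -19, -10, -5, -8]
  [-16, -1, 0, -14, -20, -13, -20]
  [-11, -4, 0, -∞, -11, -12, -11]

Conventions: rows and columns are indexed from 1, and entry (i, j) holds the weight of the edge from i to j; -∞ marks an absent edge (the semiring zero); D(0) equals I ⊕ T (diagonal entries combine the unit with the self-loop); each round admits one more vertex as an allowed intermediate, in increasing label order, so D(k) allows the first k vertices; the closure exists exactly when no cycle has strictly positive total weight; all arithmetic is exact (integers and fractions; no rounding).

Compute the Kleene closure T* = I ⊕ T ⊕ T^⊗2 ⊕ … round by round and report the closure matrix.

D(0):
  [0, -7, -15, 0, -2, -16, 1]
  [-14, 0, -13, -8, -11, -∞, -11]
  [-3, -∞, 0, -5, -8, -11, -∞]
  [-17, -∞, -9, 0, -12, -12, -8]
  [-13, -2, -9, -19, 0, -5, -8]
  [-16, -1, 0, -14, -20, 0, -20]
  [-11, -4, 0, -∞, -11, -12, 0]
D(1):
  [0, -7, -15, 0, -2, -16, 1]
  [-14, 0, -13, -8, -11, -30, -11]
  [-3, -10, 0, -3, -5, -11, -2]
  [-17, -24, -9, 0, -12, -12, -8]
  [-13, -2, -9, -13, 0, -5, -8]
  [-16, -1, 0, -14, -18, 0, -15]
  [-11, -4, 0, -11, -11, -12, 0]
D(2):
  [0, -7, -15, 0, -2, -16, 1]
  [-14, 0, -13, -8, -11, -30, -11]
  [-3, -10, 0, -3, -5, -11, -2]
  [-17, -24, -9, 0, -12, -12, -8]
  [-13, -2, -9, -10, 0, -5, -8]
  [-15, -1, 0, -9, -12, 0, -12]
  [-11, -4, 0, -11, -11, -12, 0]
D(3):
  [0, -7, -15, 0, -2, -16, 1]
  [-14, 0, -13, -8, -11, -24, -11]
  [-3, -10, 0, -3, -5, -11, -2]
  [-12, -19, -9, 0, -12, -12, -8]
  [-12, -2, -9, -10, 0, -5, -8]
  [-3, -1, 0, -3, -5, 0, -2]
  [-3, -4, 0, -3, -5, -11, 0]
D(4):
  [0, -7, -9, 0, -2, -12, 1]
  [-14, 0, -13, -8, -11, -20, -11]
  [-3, -10, 0, -3, -5, -11, -2]
  [-12, -19, -9, 0, -12, -12, -8]
  [-12, -2, -9, -10, 0, -5, -8]
  [-3, -1, 0, -3, -5, 0, -2]
  [-3, -4, 0, -3, -5, -11, 0]
D(5):
  [0, -4, -9, 0, -2, -7, 1]
  [-14, 0, -13, -8, -11, -16, -11]
  [-3, -7, 0, -3, -5, -10, -2]
  [-12, -14, -9, 0, -12, -12, -8]
  [-12, -2, -9, -10, 0, -5, -8]
  [-3, -1, 0, -3, -5, 0, -2]
  [-3, -4, 0, -3, -5, -10, 0]
D(6):
  [0, -4, -7, 0, -2, -7, 1]
  [-14, 0, -13, -8, -11, -16, -11]
  [-3, -7, 0, -3, -5, -10, -2]
  [-12, -13, -9, 0, -12, -12, -8]
  [-8, -2, -5, -8, 0, -5, -7]
  [-3, -1, 0, -3, -5, 0, -2]
  [-3, -4, 0, -3, -5, -10, 0]
D(7):
  [0, -3, 1, 0, -2, -7, 1]
  [-14, 0, -11, -8, -11, -16, -11]
  [-3, -6, 0, -3, -5, -10, -2]
  [-11, -12, -8, 0, -12, -12, -8]
  [-8, -2, -5, -8, 0, -5, -7]
  [-3, -1, 0, -3, -5, 0, -2]
  [-3, -4, 0, -3, -5, -10, 0]
Answer: T* = [[0, -3, 1, 0, -2, -7, 1], [-14, 0, -11, -8, -11, -16, -11], [-3, -6, 0, -3, -5, -10, -2], [-11, -12, -8, 0, -12, -12, -8], [-8, -2, -5, -8, 0, -5, -7], [-3, -1, 0, -3, -5, 0, -2], [-3, -4, 0, -3, -5, -10, 0]]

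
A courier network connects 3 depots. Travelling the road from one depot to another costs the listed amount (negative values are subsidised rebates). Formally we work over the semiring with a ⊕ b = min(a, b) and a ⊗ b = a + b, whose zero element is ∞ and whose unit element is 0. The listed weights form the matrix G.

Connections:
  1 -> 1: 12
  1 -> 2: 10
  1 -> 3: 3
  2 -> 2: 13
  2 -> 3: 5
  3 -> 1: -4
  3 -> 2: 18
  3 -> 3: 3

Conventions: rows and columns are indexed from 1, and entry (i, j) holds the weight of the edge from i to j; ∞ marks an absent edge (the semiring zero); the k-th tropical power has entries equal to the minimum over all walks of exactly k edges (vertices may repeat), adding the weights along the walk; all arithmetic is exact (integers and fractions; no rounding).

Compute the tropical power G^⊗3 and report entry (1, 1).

G^⊗2:
  [-1, 21, 6]
  [1, 23, 8]
  [-1, 6, -1]
G^⊗3:
  [2, 9, 2]
  [4, 11, 4]
  [-5, 9, 2]
Key observation: the optimum is the walk 1->3->3->1, with weight 3 + 3 + (-4) = 2.
Optimal value attained by: walk 1->3->3->1.
Answer: (G^⊗3)[1][1] = 2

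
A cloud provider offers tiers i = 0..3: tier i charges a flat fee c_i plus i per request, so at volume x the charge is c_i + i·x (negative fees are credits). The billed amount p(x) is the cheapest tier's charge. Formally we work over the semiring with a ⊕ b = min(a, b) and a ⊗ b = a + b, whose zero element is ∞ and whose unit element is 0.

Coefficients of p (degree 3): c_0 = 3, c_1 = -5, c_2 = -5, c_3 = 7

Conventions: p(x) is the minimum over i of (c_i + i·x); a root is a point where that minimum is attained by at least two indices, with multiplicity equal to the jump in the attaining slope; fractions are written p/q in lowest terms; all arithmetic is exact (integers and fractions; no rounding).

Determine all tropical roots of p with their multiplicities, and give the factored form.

hull edge (i=0, c=3) to (i=1, c=-5): slope -8, span 1
hull edge (i=1, c=-5) to (i=2, c=-5): slope 0, span 1
hull edge (i=2, c=-5) to (i=3, c=7): slope 12, span 1
Factored form: p(x) = 7 ⊗ (x ⊕ (-12)) ⊗ (x ⊕ 0) ⊗ (x ⊕ 8)
Answer: roots = -12 (mult 1), 0 (mult 1), 8 (mult 1)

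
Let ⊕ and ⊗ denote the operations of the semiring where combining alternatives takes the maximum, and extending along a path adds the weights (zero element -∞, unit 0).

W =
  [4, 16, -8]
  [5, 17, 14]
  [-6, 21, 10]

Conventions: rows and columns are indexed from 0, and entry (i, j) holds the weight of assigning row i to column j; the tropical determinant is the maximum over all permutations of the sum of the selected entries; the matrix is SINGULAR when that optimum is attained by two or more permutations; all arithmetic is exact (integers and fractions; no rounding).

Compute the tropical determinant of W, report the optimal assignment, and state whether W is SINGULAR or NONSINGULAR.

σ = (0, 1, 2): 4 + 17 + 10 = 31
σ = (0, 2, 1): 4 + 14 + 21 = 39
σ = (1, 0, 2): 16 + 5 + 10 = 31
σ = (1, 2, 0): 16 + 14 + (-6) = 24
σ = (2, 0, 1): (-8) + 5 + 21 = 18
σ = (2, 1, 0): (-8) + 17 + (-6) = 3
Optimal value attained by: σ = (0, 2, 1).
Answer: det⊕(W) = 39; verdict: NONSINGULAR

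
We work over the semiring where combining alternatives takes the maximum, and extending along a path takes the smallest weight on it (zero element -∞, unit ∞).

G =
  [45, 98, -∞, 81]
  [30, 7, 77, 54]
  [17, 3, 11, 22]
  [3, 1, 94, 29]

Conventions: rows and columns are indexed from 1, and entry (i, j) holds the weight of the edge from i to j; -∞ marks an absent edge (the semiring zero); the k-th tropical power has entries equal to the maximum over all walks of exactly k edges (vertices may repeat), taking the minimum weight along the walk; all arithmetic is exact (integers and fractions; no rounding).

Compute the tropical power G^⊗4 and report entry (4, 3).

G^⊗2:
  [45, 45, 81, 54]
  [30, 30, 54, 30]
  [17, 17, 22, 22]
  [17, 3, 29, 29]
G^⊗3:
  [45, 45, 54, 45]
  [30, 30, 30, 30]
  [17, 17, 22, 22]
  [17, 17, 29, 29]
G^⊗4:
  [45, 45, 45, 45]
  [30, 30, 30, 30]
  [17, 17, 22, 22]
  [17, 17, 29, 29]
Key observation: the optimum is the walk 4->4->4->4->3, with weight 29 min 29 min 29 min 94 = 29.
Optimal value attained by: walk 4->4->4->4->3.
Answer: (G^⊗4)[4][3] = 29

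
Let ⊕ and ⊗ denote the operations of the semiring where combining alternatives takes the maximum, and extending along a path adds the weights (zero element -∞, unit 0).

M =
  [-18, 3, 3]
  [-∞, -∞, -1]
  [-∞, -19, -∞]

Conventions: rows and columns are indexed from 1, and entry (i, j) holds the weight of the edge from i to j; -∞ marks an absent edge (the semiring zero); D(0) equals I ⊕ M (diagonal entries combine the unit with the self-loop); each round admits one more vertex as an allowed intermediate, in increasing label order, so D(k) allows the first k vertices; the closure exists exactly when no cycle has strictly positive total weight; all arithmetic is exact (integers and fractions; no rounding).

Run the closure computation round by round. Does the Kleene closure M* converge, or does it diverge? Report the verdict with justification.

D(0):
  [0, 3, 3]
  [-∞, 0, -1]
  [-∞, -19, 0]
D(1):
  [0, 3, 3]
  [-∞, 0, -1]
  [-∞, -19, 0]
D(2):
  [0, 3, 3]
  [-∞, 0, -1]
  [-∞, -19, 0]
D(3):
  [0, 3, 3]
  [-∞, 0, -1]
  [-∞, -19, 0]
Key observation: every diagonal entry stays at the unit through all rounds, so no improving cycle exists.
Answer: CONVERGES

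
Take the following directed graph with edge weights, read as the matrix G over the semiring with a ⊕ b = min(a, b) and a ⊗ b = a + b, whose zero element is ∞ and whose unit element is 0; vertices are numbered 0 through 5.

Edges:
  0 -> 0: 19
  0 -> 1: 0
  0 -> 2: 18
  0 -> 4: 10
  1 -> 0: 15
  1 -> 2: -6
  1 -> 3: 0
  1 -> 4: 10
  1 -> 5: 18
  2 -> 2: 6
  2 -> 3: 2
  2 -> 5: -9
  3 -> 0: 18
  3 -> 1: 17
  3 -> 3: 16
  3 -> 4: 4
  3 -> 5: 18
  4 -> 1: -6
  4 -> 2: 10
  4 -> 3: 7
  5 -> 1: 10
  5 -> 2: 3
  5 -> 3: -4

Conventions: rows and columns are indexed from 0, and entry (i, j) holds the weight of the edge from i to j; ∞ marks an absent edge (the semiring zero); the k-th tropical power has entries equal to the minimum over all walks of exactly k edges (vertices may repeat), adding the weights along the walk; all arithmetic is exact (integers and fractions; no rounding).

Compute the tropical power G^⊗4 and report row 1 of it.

G^⊗2:
  [15, 4, -6, 0, 10, 9]
  [18, 4, 0, -4, 4, -15]
  [20, 1, -6, -13, 6, -3]
  [32, -2, 11, 11, 20, 34]
  [9, 24, -12, -6, 4, 1]
  [14, 13, 4, 5, 0, -6]
G^⊗3:
  [18, 4, -2, -4, 4, -15]
  [14, -5, -12, -19, 0, -9]
  [5, 0, -5, -7, -9, -15]
  [13, 14, -8, -2, 8, 2]
  [12, -2, -6, -10, -2, -21]
  [23, -6, -3, -10, 9, -5]
G^⊗4:
  [14, -5, -12, -19, 0, -11]
  [-1, -6, -11, -13, -15, -21]
  [11, -15, -12, -19, -3, -14]
  [16, 2, -2, -6, 2, -17]
  [8, -11, -18, -25, -6, -15]
  [8, 3, -12, -9, -6, -12]
Answer: row 1 of G^⊗4 = [-1, -6, -11, -13, -15, -21]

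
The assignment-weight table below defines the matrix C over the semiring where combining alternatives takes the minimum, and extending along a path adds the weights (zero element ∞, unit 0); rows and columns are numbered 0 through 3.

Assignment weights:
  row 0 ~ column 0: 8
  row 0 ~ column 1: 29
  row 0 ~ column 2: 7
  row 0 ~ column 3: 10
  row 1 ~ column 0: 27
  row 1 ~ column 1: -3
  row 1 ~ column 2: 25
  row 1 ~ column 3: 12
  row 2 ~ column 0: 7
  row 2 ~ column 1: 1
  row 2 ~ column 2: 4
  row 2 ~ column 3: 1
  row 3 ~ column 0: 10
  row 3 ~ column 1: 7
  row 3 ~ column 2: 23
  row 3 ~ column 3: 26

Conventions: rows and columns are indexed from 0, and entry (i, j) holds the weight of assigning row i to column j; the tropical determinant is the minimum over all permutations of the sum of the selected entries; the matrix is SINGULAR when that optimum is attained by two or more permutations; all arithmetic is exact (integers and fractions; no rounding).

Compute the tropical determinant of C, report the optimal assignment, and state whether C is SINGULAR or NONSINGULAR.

σ = (0, 1, 2, 3): 8 + (-3) + 4 + 26 = 35
σ = (0, 1, 3, 2): 8 + (-3) + 1 + 23 = 29
σ = (0, 2, 1, 3): 8 + 25 + 1 + 26 = 60
σ = (0, 2, 3, 1): 8 + 25 + 1 + 7 = 41
σ = (0, 3, 1, 2): 8 + 12 + 1 + 23 = 44
σ = (0, 3, 2, 1): 8 + 12 + 4 + 7 = 31
σ = (1, 0, 2, 3): 29 + 27 + 4 + 26 = 86
σ = (1, 0, 3, 2): 29 + 27 + 1 + 23 = 80
σ = (1, 2, 0, 3): 29 + 25 + 7 + 26 = 87
σ = (1, 2, 3, 0): 29 + 25 + 1 + 10 = 65
σ = (1, 3, 0, 2): 29 + 12 + 7 + 23 = 71
σ = (1, 3, 2, 0): 29 + 12 + 4 + 10 = 55
σ = (2, 0, 1, 3): 7 + 27 + 1 + 26 = 61
σ = (2, 0, 3, 1): 7 + 27 + 1 + 7 = 42
σ = (2, 1, 0, 3): 7 + (-3) + 7 + 26 = 37
σ = (2, 1, 3, 0): 7 + (-3) + 1 + 10 = 15
σ = (2, 3, 0, 1): 7 + 12 + 7 + 7 = 33
σ = (2, 3, 1, 0): 7 + 12 + 1 + 10 = 30
σ = (3, 0, 1, 2): 10 + 27 + 1 + 23 = 61
σ = (3, 0, 2, 1): 10 + 27 + 4 + 7 = 48
σ = (3, 1, 0, 2): 10 + (-3) + 7 + 23 = 37
σ = (3, 1, 2, 0): 10 + (-3) + 4 + 10 = 21
σ = (3, 2, 0, 1): 10 + 25 + 7 + 7 = 49
σ = (3, 2, 1, 0): 10 + 25 + 1 + 10 = 46
Optimal value attained by: σ = (2, 1, 3, 0).
Answer: det⊕(C) = 15; verdict: NONSINGULAR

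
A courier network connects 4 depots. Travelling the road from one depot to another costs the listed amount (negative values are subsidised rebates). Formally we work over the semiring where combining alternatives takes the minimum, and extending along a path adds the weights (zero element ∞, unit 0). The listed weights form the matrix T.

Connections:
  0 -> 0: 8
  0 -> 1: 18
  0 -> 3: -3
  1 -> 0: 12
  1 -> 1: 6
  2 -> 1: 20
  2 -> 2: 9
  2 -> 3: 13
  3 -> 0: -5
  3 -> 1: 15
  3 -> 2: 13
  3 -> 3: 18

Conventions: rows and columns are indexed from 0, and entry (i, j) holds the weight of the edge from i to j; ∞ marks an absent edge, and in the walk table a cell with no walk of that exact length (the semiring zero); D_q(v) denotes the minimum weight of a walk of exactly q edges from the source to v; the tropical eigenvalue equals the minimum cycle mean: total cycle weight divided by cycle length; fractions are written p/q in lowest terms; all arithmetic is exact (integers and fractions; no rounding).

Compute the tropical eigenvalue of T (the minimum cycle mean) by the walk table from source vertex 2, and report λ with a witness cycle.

q=0: [∞, ∞, 0, ∞]
q=1: [∞, 20, 9, 13]
q=2: [8, 26, 18, 22]
q=3: [16, 26, 27, 5]
q=4: [0, 20, 18, 13]
Optimal cycle mean attained by: cycle 0->3->0, total (-3) + (-5), length 2.
Answer: λ = -4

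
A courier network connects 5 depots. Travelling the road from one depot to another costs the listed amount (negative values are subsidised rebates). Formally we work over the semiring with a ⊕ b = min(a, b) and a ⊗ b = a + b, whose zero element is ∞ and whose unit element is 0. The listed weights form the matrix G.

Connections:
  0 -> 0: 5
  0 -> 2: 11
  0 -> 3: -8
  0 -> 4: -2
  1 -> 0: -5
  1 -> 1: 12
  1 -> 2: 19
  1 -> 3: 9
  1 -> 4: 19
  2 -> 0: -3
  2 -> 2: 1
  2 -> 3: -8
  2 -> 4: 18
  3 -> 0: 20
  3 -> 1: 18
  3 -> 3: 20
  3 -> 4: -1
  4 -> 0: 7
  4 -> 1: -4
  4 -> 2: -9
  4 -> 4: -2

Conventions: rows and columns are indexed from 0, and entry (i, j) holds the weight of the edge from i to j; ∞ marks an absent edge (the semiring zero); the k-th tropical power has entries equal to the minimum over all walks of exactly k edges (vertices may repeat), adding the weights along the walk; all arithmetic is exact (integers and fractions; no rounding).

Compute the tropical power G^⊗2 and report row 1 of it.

G^⊗2:
  [5, -6, -11, -3, -9]
  [0, 15, 6, -13, -7]
  [-2, 10, 2, -11, -9]
  [6, -5, -10, 12, -3]
  [-12, -6, -11, -17, -4]
Answer: row 1 of G^⊗2 = [0, 15, 6, -13, -7]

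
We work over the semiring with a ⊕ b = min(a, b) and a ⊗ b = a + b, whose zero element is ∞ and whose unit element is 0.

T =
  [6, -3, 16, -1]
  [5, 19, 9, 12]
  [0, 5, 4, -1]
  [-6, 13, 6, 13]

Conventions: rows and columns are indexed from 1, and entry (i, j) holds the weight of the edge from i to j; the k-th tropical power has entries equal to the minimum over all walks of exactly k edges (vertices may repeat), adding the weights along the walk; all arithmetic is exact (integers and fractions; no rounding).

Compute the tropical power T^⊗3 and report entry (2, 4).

T^⊗2:
  [-7, 3, 5, 5]
  [6, 2, 13, 4]
  [-7, -3, 5, -1]
  [0, -9, 10, -7]
T^⊗3:
  [-1, -10, 9, -8]
  [-2, 3, 10, 5]
  [-7, -10, 5, -8]
  [-13, -3, -1, -1]
Key observation: the optimum is the walk 2->4->1->4, with weight 12 + (-6) + (-1) = 5.
Optimal value attained by: walk 2->4->1->4.
Answer: (T^⊗3)[2][4] = 5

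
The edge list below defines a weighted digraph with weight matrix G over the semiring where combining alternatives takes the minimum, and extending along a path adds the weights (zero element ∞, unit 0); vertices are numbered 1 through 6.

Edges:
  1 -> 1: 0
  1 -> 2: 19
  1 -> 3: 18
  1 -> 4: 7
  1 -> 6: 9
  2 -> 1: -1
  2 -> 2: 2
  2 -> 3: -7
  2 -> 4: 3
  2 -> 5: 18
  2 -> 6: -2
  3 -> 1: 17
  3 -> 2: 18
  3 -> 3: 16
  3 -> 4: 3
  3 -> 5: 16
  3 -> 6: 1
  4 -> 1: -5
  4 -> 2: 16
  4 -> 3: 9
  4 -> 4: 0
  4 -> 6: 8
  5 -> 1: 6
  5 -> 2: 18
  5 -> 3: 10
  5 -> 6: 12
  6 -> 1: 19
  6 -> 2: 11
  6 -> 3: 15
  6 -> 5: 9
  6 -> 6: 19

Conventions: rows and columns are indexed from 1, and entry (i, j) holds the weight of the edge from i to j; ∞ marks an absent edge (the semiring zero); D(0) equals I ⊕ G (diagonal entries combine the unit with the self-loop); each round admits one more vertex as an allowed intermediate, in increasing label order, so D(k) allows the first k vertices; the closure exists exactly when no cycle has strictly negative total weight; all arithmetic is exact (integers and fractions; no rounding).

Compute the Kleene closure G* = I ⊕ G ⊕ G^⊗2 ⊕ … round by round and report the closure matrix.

D(0):
  [0, 19, 18, 7, ∞, 9]
  [-1, 0, -7, 3, 18, -2]
  [17, 18, 0, 3, 16, 1]
  [-5, 16, 9, 0, ∞, 8]
  [6, 18, 10, ∞, 0, 12]
  [19, 11, 15, ∞, 9, 0]
D(1):
  [0, 19, 18, 7, ∞, 9]
  [-1, 0, -7, 3, 18, -2]
  [17, 18, 0, 3, 16, 1]
  [-5, 14, 9, 0, ∞, 4]
  [6, 18, 10, 13, 0, 12]
  [19, 11, 15, 26, 9, 0]
D(2):
  [0, 19, 12, 7, 37, 9]
  [-1, 0, -7, 3, 18, -2]
  [17, 18, 0, 3, 16, 1]
  [-5, 14, 7, 0, 32, 4]
  [6, 18, 10, 13, 0, 12]
  [10, 11, 4, 14, 9, 0]
D(3):
  [0, 19, 12, 7, 28, 9]
  [-1, 0, -7, -4, 9, -6]
  [17, 18, 0, 3, 16, 1]
  [-5, 14, 7, 0, 23, 4]
  [6, 18, 10, 13, 0, 11]
  [10, 11, 4, 7, 9, 0]
D(4):
  [0, 19, 12, 7, 28, 9]
  [-9, 0, -7, -4, 9, -6]
  [-2, 17, 0, 3, 16, 1]
  [-5, 14, 7, 0, 23, 4]
  [6, 18, 10, 13, 0, 11]
  [2, 11, 4, 7, 9, 0]
D(5):
  [0, 19, 12, 7, 28, 9]
  [-9, 0, -7, -4, 9, -6]
  [-2, 17, 0, 3, 16, 1]
  [-5, 14, 7, 0, 23, 4]
  [6, 18, 10, 13, 0, 11]
  [2, 11, 4, 7, 9, 0]
D(6):
  [0, 19, 12, 7, 18, 9]
  [-9, 0, -7, -4, 3, -6]
  [-2, 12, 0, 3, 10, 1]
  [-5, 14, 7, 0, 13, 4]
  [6, 18, 10, 13, 0, 11]
  [2, 11, 4, 7, 9, 0]
Answer: G* = [[0, 19, 12, 7, 18, 9], [-9, 0, -7, -4, 3, -6], [-2, 12, 0, 3, 10, 1], [-5, 14, 7, 0, 13, 4], [6, 18, 10, 13, 0, 11], [2, 11, 4, 7, 9, 0]]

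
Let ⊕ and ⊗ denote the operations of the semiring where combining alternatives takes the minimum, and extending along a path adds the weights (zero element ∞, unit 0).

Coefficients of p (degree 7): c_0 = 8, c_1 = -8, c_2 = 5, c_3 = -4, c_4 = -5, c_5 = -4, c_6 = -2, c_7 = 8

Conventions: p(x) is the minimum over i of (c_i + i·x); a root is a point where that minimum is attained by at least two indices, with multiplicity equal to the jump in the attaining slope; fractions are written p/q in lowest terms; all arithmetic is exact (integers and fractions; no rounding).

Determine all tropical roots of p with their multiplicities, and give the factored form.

hull edge (i=0, c=8) to (i=1, c=-8): slope -16, span 1
hull edge (i=1, c=-8) to (i=5, c=-4): slope 1, span 4
hull edge (i=5, c=-4) to (i=6, c=-2): slope 2, span 1
hull edge (i=6, c=-2) to (i=7, c=8): slope 10, span 1
Factored form: p(x) = 8 ⊗ (x ⊕ (-10)) ⊗ (x ⊕ (-2)) ⊗ (x ⊕ (-1)) ⊗ (x ⊕ (-1)) ⊗ (x ⊕ (-1)) ⊗ (x ⊕ (-1)) ⊗ (x ⊕ 16)
Answer: roots = -10 (mult 1), -2 (mult 1), -1 (mult 4), 16 (mult 1)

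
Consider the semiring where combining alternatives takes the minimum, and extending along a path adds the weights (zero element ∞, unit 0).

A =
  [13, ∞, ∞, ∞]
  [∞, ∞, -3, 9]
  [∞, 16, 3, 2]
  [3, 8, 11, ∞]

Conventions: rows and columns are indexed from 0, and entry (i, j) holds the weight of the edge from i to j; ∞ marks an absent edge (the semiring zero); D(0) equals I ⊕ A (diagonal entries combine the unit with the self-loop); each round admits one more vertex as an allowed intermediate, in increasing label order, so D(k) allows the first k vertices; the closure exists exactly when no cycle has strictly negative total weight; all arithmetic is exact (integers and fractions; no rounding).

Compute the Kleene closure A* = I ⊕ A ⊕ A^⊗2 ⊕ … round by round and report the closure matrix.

D(0):
  [0, ∞, ∞, ∞]
  [∞, 0, -3, 9]
  [∞, 16, 0, 2]
  [3, 8, 11, 0]
D(1):
  [0, ∞, ∞, ∞]
  [∞, 0, -3, 9]
  [∞, 16, 0, 2]
  [3, 8, 11, 0]
D(2):
  [0, ∞, ∞, ∞]
  [∞, 0, -3, 9]
  [∞, 16, 0, 2]
  [3, 8, 5, 0]
D(3):
  [0, ∞, ∞, ∞]
  [∞, 0, -3, -1]
  [∞, 16, 0, 2]
  [3, 8, 5, 0]
D(4):
  [0, ∞, ∞, ∞]
  [2, 0, -3, -1]
  [5, 10, 0, 2]
  [3, 8, 5, 0]
Answer: A* = [[0, ∞, ∞, ∞], [2, 0, -3, -1], [5, 10, 0, 2], [3, 8, 5, 0]]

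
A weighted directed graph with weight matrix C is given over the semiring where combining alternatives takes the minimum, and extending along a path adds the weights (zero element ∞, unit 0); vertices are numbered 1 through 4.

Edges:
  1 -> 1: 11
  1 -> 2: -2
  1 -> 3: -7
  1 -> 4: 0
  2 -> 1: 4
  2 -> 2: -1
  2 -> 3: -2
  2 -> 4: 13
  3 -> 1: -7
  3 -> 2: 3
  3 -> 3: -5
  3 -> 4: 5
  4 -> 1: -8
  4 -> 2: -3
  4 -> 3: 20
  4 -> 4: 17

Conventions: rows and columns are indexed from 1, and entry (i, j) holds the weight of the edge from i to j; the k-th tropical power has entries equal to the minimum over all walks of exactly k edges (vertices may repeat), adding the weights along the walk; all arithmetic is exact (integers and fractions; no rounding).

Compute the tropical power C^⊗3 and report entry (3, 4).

C^⊗2:
  [-14, -4, -12, -2]
  [-9, -2, -7, 3]
  [-12, -9, -14, -7]
  [1, -10, -15, -8]
C^⊗3:
  [-19, -16, -21, -14]
  [-14, -11, -16, -9]
  [-21, -14, -19, -12]
  [-22, -12, -20, -10]
Key observation: the optimum is the walk 3->3->1->4, with weight (-5) + (-7) + 0 = -12.
Optimal value attained by: walk 3->3->1->4.
Answer: (C^⊗3)[3][4] = -12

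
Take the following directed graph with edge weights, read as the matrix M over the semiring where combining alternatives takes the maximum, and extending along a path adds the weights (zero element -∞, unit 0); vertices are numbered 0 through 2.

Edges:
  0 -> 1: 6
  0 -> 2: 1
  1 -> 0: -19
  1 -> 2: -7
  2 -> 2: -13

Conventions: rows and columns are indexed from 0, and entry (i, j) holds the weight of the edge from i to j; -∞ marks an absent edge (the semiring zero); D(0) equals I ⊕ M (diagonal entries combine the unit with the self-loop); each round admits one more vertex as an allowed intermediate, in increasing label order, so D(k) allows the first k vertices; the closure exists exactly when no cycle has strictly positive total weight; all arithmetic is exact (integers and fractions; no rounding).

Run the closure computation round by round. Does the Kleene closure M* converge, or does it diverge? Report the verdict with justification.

D(0):
  [0, 6, 1]
  [-19, 0, -7]
  [-∞, -∞, 0]
D(1):
  [0, 6, 1]
  [-19, 0, -7]
  [-∞, -∞, 0]
D(2):
  [0, 6, 1]
  [-19, 0, -7]
  [-∞, -∞, 0]
D(3):
  [0, 6, 1]
  [-19, 0, -7]
  [-∞, -∞, 0]
Key observation: every diagonal entry stays at the unit through all rounds, so no improving cycle exists.
Answer: CONVERGES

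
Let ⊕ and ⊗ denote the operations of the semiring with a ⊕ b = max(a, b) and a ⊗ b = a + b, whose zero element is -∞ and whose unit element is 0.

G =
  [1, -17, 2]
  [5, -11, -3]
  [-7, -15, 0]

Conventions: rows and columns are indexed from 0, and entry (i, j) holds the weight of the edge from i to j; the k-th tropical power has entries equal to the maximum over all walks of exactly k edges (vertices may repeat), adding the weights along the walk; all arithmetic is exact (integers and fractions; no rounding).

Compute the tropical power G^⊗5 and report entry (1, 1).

G^⊗2:
  [2, -13, 3]
  [6, -12, 7]
  [-6, -15, 0]
G^⊗3:
  [3, -12, 4]
  [7, -8, 8]
  [-5, -15, 0]
G^⊗4:
  [4, -11, 5]
  [8, -7, 9]
  [-4, -15, 0]
G^⊗5:
  [5, -10, 6]
  [9, -6, 10]
  [-3, -15, 0]
Key observation: the optimum is the walk 1->0->0->0->2->1, with weight 5 + 1 + 1 + 2 + (-15) = -6.
Optimal value attained by: walk 1->0->0->0->2->1.
Answer: (G^⊗5)[1][1] = -6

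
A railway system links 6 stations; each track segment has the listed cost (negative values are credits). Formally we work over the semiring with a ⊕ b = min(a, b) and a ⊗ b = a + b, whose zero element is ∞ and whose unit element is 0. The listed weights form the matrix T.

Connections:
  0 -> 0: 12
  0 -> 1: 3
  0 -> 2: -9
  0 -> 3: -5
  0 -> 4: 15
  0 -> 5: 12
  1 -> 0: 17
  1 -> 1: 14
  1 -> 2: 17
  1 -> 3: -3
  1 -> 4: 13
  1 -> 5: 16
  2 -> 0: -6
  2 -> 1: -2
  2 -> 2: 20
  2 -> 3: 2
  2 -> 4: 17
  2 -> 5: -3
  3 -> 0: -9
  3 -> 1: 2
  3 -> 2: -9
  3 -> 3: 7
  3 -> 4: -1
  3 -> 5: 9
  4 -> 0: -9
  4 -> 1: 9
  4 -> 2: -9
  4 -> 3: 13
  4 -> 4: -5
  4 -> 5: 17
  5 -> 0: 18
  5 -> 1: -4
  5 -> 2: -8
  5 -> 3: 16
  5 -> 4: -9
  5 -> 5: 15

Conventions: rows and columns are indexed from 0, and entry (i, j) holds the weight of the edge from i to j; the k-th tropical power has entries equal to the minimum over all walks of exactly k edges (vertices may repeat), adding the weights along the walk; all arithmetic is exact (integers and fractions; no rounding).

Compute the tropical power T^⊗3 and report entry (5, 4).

T^⊗2:
  [-15, -11, -14, -7, -6, -12]
  [-12, -1, -12, 4, -4, 6]
  [-7, -7, -15, -11, -12, 6]
  [-15, -11, -18, -14, -6, -12]
  [-15, -11, -18, -14, -10, -12]
  [-18, -10, -18, -7, -14, -11]
T^⊗3:
  [-20, -16, -24, -20, -21, -17]
  [-18, -14, -21, -17, -9, -15]
  [-21, -17, -21, -13, -17, -18]
  [-24, -20, -24, -20, -21, -21]
  [-24, -20, -24, -20, -21, -21]
  [-24, -20, -27, -23, -20, -21]
Key observation: the optimum is the walk 5->2->5->4, with weight (-8) + (-3) + (-9) = -20.
Optimal value attained by: walk 5->2->5->4.
Answer: (T^⊗3)[5][4] = -20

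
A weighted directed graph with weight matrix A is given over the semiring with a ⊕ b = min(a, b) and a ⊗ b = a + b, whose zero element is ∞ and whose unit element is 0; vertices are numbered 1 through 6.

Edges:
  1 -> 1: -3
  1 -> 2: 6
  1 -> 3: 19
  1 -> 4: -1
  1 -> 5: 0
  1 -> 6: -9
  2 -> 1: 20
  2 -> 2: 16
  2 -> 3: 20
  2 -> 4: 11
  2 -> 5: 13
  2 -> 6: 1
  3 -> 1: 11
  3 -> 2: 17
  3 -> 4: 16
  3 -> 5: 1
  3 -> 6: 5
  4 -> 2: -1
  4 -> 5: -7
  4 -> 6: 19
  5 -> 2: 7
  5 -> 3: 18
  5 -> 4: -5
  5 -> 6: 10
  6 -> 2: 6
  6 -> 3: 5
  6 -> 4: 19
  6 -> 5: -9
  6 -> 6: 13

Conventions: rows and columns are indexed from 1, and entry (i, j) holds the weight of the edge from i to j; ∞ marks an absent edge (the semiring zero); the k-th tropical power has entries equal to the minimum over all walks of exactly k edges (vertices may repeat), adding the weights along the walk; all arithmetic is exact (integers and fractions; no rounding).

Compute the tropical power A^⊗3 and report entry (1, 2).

A^⊗2:
  [-6, -3, -4, -5, -18, -12]
  [17, 7, 6, 8, -8, 11]
  [8, 8, 10, -4, -4, 2]
  [19, 0, 11, -12, 10, 0]
  [27, -6, 15, 18, -12, 8]
  [16, -2, 9, -14, 4, 1]
A^⊗3:
  [-9, -11, -7, -23, -21, -15]
  [14, -1, 10, -13, 1, 2]
  [5, -5, 7, -9, -11, -1]
  [16, -13, 5, 5, -19, 1]
  [14, -5, 6, -17, -1, -5]
  [13, -15, 6, -1, -21, -1]
Key observation: the optimum is the walk 1->6->5->2, with weight (-9) + (-9) + 7 = -11.
Optimal value attained by: walk 1->6->5->2.
Answer: (A^⊗3)[1][2] = -11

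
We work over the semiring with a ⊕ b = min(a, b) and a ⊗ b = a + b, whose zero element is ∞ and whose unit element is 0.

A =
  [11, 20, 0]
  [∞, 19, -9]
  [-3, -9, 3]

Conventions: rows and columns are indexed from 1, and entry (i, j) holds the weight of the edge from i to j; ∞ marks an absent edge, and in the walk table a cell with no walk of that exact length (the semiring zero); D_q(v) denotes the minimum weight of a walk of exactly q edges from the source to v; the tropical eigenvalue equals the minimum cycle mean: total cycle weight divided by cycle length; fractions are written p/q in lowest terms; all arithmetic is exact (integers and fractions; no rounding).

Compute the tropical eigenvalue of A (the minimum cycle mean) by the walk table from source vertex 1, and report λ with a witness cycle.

q=0: [0, ∞, ∞]
q=1: [11, 20, 0]
q=2: [-3, -9, 3]
q=3: [0, -6, -18]
Optimal cycle mean attained by: cycle 2->3->2, total (-9) + (-9), length 2.
Answer: λ = -9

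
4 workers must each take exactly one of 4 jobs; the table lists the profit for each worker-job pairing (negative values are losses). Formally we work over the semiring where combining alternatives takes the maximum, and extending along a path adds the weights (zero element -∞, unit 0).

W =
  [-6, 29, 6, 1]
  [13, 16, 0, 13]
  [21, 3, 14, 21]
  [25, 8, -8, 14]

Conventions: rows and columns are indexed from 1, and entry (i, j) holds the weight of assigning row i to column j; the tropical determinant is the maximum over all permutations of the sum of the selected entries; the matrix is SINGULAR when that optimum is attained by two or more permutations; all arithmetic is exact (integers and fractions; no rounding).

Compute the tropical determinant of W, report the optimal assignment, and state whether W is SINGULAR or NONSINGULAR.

σ = (1, 2, 3, 4): (-6) + 16 + 14 + 14 = 38
σ = (1, 2, 4, 3): (-6) + 16 + 21 + (-8) = 23
σ = (1, 3, 2, 4): (-6) + 0 + 3 + 14 = 11
σ = (1, 3, 4, 2): (-6) + 0 + 21 + 8 = 23
σ = (1, 4, 2, 3): (-6) + 13 + 3 + (-8) = 2
σ = (1, 4, 3, 2): (-6) + 13 + 14 + 8 = 29
σ = (2, 1, 3, 4): 29 + 13 + 14 + 14 = 70
σ = (2, 1, 4, 3): 29 + 13 + 21 + (-8) = 55
σ = (2, 3, 1, 4): 29 + 0 + 21 + 14 = 64
σ = (2, 3, 4, 1): 29 + 0 + 21 + 25 = 75
σ = (2, 4, 1, 3): 29 + 13 + 21 + (-8) = 55
σ = (2, 4, 3, 1): 29 + 13 + 14 + 25 = 81
σ = (3, 1, 2, 4): 6 + 13 + 3 + 14 = 36
σ = (3, 1, 4, 2): 6 + 13 + 21 + 8 = 48
σ = (3, 2, 1, 4): 6 + 16 + 21 + 14 = 57
σ = (3, 2, 4, 1): 6 + 16 + 21 + 25 = 68
σ = (3, 4, 1, 2): 6 + 13 + 21 + 8 = 48
σ = (3, 4, 2, 1): 6 + 13 + 3 + 25 = 47
σ = (4, 1, 2, 3): 1 + 13 + 3 + (-8) = 9
σ = (4, 1, 3, 2): 1 + 13 + 14 + 8 = 36
σ = (4, 2, 1, 3): 1 + 16 + 21 + (-8) = 30
σ = (4, 2, 3, 1): 1 + 16 + 14 + 25 = 56
σ = (4, 3, 1, 2): 1 + 0 + 21 + 8 = 30
σ = (4, 3, 2, 1): 1 + 0 + 3 + 25 = 29
Optimal value attained by: σ = (2, 4, 3, 1).
Answer: det⊕(W) = 81; verdict: NONSINGULAR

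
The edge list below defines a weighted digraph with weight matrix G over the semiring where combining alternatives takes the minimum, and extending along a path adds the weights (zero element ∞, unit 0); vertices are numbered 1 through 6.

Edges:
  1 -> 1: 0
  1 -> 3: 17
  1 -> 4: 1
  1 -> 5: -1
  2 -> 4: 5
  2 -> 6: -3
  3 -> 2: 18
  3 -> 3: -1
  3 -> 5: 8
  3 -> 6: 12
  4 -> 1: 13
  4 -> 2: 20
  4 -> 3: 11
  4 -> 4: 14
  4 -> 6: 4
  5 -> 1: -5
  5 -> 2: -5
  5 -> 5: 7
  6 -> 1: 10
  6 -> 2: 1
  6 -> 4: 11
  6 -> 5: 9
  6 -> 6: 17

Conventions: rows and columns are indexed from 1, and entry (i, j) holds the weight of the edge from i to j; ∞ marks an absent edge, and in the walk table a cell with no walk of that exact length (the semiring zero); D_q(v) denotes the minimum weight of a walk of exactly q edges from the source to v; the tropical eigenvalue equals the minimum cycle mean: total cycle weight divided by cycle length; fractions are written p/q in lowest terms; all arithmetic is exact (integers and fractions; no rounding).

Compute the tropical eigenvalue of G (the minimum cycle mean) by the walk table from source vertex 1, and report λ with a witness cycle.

q=0: [0, ∞, ∞, ∞, ∞, ∞]
q=1: [0, ∞, 17, 1, -1, ∞]
q=2: [-6, -6, 12, 1, -1, 5]
q=3: [-6, -6, 11, -5, -7, -9]
q=4: [-12, -12, 6, -5, -7, -9]
q=5: [-12, -12, 5, -11, -13, -15]
q=6: [-18, -18, 0, -11, -13, -15]
Optimal cycle mean attained by: cycle 1->5->1, total (-1) + (-5), length 2.
Answer: λ = -3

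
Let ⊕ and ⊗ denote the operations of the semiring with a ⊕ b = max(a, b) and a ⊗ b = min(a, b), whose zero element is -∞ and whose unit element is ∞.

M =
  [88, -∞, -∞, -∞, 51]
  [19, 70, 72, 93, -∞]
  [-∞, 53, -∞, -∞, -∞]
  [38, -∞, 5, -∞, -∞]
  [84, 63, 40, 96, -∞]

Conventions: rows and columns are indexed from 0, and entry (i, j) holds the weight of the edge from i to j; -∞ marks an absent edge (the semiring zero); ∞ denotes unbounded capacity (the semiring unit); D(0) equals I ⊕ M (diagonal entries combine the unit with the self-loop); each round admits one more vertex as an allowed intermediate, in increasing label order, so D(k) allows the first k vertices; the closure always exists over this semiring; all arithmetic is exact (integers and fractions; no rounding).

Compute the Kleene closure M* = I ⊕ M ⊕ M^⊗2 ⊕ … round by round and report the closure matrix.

D(0):
  [∞, -∞, -∞, -∞, 51]
  [19, ∞, 72, 93, -∞]
  [-∞, 53, ∞, -∞, -∞]
  [38, -∞, 5, ∞, -∞]
  [84, 63, 40, 96, ∞]
D(1):
  [∞, -∞, -∞, -∞, 51]
  [19, ∞, 72, 93, 19]
  [-∞, 53, ∞, -∞, -∞]
  [38, -∞, 5, ∞, 38]
  [84, 63, 40, 96, ∞]
D(2):
  [∞, -∞, -∞, -∞, 51]
  [19, ∞, 72, 93, 19]
  [19, 53, ∞, 53, 19]
  [38, -∞, 5, ∞, 38]
  [84, 63, 63, 96, ∞]
D(3):
  [∞, -∞, -∞, -∞, 51]
  [19, ∞, 72, 93, 19]
  [19, 53, ∞, 53, 19]
  [38, 5, 5, ∞, 38]
  [84, 63, 63, 96, ∞]
D(4):
  [∞, -∞, -∞, -∞, 51]
  [38, ∞, 72, 93, 38]
  [38, 53, ∞, 53, 38]
  [38, 5, 5, ∞, 38]
  [84, 63, 63, 96, ∞]
D(5):
  [∞, 51, 51, 51, 51]
  [38, ∞, 72, 93, 38]
  [38, 53, ∞, 53, 38]
  [38, 38, 38, ∞, 38]
  [84, 63, 63, 96, ∞]
Answer: M* = [[∞, 51, 51, 51, 51], [38, ∞, 72, 93, 38], [38, 53, ∞, 53, 38], [38, 38, 38, ∞, 38], [84, 63, 63, 96, ∞]]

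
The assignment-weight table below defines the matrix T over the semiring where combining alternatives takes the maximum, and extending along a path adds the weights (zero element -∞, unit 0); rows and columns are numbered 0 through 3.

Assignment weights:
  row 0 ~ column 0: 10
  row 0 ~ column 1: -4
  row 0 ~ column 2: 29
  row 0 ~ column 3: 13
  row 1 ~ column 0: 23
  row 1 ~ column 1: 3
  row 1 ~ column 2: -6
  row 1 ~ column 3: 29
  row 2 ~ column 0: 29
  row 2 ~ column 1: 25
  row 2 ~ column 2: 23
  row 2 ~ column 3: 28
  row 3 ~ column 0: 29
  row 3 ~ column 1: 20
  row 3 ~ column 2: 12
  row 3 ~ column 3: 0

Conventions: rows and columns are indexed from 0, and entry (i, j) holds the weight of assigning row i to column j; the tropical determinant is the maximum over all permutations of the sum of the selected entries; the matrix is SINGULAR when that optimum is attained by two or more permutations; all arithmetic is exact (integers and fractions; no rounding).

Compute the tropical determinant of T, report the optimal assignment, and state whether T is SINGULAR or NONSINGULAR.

σ = (0, 1, 2, 3): 10 + 3 + 23 + 0 = 36
σ = (0, 1, 3, 2): 10 + 3 + 28 + 12 = 53
σ = (0, 2, 1, 3): 10 + (-6) + 25 + 0 = 29
σ = (0, 2, 3, 1): 10 + (-6) + 28 + 20 = 52
σ = (0, 3, 1, 2): 10 + 29 + 25 + 12 = 76
σ = (0, 3, 2, 1): 10 + 29 + 23 + 20 = 82
σ = (1, 0, 2, 3): (-4) + 23 + 23 + 0 = 42
σ = (1, 0, 3, 2): (-4) + 23 + 28 + 12 = 59
σ = (1, 2, 0, 3): (-4) + (-6) + 29 + 0 = 19
σ = (1, 2, 3, 0): (-4) + (-6) + 28 + 29 = 47
σ = (1, 3, 0, 2): (-4) + 29 + 29 + 12 = 66
σ = (1, 3, 2, 0): (-4) + 29 + 23 + 29 = 77
σ = (2, 0, 1, 3): 29 + 23 + 25 + 0 = 77
σ = (2, 0, 3, 1): 29 + 23 + 28 + 20 = 100
σ = (2, 1, 0, 3): 29 + 3 + 29 + 0 = 61
σ = (2, 1, 3, 0): 29 + 3 + 28 + 29 = 89
σ = (2, 3, 0, 1): 29 + 29 + 29 + 20 = 107
σ = (2, 3, 1, 0): 29 + 29 + 25 + 29 = 112
σ = (3, 0, 1, 2): 13 + 23 + 25 + 12 = 73
σ = (3, 0, 2, 1): 13 + 23 + 23 + 20 = 79
σ = (3, 1, 0, 2): 13 + 3 + 29 + 12 = 57
σ = (3, 1, 2, 0): 13 + 3 + 23 + 29 = 68
σ = (3, 2, 0, 1): 13 + (-6) + 29 + 20 = 56
σ = (3, 2, 1, 0): 13 + (-6) + 25 + 29 = 61
Optimal value attained by: σ = (2, 3, 1, 0).
Answer: det⊕(T) = 112; verdict: NONSINGULAR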